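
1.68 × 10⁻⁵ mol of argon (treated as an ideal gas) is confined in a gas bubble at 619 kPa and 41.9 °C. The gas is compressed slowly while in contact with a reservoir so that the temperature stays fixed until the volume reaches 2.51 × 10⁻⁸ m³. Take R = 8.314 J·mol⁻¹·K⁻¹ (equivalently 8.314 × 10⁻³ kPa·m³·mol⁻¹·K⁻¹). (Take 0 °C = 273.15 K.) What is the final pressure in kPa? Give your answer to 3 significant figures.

Convert: T₁ = 315.0 K.
From PV = nRT: V₁ = nRT₁/P₁ = 7.109e-08 m³.
T constant ⇒ Boyle's law P V = const: T₂ = T₁; P₂ = P₁·(V₁/V₂) = 1753 kPa.

P₂ ≈ 1.75e+03 kPa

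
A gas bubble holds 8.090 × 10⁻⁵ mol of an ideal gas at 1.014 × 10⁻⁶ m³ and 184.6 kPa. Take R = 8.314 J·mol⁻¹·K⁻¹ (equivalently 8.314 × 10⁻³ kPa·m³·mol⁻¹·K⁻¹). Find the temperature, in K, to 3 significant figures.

T ≈ 278 K

PV = nRT ⇒ T = PV/(nR) = (184.6 × 1.014e-06) / (8.090e-05 × 8.314 × 10⁻³)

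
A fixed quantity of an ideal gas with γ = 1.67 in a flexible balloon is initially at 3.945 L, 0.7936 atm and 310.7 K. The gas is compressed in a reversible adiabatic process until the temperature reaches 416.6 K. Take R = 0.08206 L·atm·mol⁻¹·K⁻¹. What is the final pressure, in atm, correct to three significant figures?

Adiabatic (γ = 1.67), T V^(γ−1) and P V^γ constant: P₂ = P₁·(T₂/T₁)^(γ/(γ−1)) = 1.649 atm; V₂ = V₁·(T₁/T₂)^(1/(γ−1)) = 2.546 L.

P₂ ≈ 1.65 atm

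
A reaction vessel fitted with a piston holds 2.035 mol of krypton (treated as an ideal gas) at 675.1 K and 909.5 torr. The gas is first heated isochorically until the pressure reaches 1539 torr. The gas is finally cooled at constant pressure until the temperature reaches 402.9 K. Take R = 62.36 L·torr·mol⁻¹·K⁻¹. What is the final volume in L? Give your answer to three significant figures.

From PV = nRT: V₁ = nRT₁/P₁ = 94.20 L.
V constant ⇒ P ∝ T: V₂ = V₁; T₂ = T₁·(P₂/P₁) = 1142 K.
Isobaric, so V/T is constant: P₃ = P₂; V₃ = V₂·(T₃/T₂) = 33.22 L.

V₃ ≈ 33.2 L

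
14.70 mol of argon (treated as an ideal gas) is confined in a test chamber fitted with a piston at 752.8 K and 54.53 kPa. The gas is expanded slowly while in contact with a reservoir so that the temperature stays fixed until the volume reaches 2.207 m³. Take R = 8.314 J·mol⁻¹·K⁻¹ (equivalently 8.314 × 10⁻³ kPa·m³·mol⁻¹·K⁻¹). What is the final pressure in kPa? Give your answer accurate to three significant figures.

From PV = nRT: V₁ = nRT₁/P₁ = 1.687 m³.
T constant ⇒ Boyle's law P V = const: T₂ = T₁; P₂ = P₁·(V₁/V₂) = 41.69 kPa.

P₂ ≈ 41.7 kPa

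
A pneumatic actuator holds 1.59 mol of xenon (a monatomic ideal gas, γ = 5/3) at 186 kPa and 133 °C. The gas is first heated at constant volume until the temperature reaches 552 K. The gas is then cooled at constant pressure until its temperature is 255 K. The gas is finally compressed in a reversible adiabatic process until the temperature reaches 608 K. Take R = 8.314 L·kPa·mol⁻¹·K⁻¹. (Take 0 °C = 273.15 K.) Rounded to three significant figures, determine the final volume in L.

Convert: T₁ = 406.1 K.
From PV = nRT: V₁ = nRT₁/P₁ = 28.87 L.
V constant ⇒ P ∝ T: V₂ = V₁; P₂ = P₁·(T₂/T₁) = 252.8 kPa.
P constant ⇒ V ∝ T: P₃ = P₂; V₃ = V₂·(T₃/T₂) = 13.33 L.
Adiabatic (γ = 5/3), T V^(γ−1) and P V^γ constant: P₄ = P₃·(T₄/T₃)^(γ/(γ−1)) = 2219 kPa; V₄ = V₃·(T₃/T₄)^(1/(γ−1)) = 3.622 L.

V₄ ≈ 3.62 L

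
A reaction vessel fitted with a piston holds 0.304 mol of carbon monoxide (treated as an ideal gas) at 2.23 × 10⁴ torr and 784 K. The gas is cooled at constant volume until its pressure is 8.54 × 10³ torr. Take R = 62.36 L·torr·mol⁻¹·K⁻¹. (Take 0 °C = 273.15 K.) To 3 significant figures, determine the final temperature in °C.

From PV = nRT: V₁ = nRT₁/P₁ = 0.6665 L.
V constant ⇒ P ∝ T: V₂ = V₁; T₂ = T₁·(P₂/P₁) = 300.2 K.

T₂ ≈ 27.1 °C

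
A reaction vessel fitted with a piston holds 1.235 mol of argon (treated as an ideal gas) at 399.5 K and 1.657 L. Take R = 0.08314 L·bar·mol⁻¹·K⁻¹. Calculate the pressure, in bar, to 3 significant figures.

P ≈ 24.8 bar

PV = nRT ⇒ P = nRT/V = (1.235 × 0.08314 × 399.5) / 1.657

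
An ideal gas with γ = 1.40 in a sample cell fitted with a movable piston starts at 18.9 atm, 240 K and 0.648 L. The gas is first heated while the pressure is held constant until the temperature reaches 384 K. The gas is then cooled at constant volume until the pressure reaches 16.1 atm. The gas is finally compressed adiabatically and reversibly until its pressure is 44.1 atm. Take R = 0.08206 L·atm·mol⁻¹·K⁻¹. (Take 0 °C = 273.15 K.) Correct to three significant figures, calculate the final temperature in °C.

P constant ⇒ V ∝ T: P₂ = P₁; V₂ = V₁·(T₂/T₁) = 1.037 L.
V constant ⇒ P ∝ T: V₃ = V₂; T₃ = T₂·(P₃/P₂) = 327.1 K.
Adiabatic (γ = 1.40), T V^(γ−1) and P V^γ constant: T₄ = T₃·(P₄/P₃)^((γ−1)/γ) = 436.2 K; V₄ = V₃·(P₃/P₄)^(1/γ) = 0.5048 L.

T₄ ≈ 163 °C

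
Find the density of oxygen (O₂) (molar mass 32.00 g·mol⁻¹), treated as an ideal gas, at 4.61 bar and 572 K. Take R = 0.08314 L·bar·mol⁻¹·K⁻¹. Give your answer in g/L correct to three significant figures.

ρ ≈ 3.10 g/L

ρ = PM/(RT) = (4.61 × 32.00) / (0.08314 × 572.0)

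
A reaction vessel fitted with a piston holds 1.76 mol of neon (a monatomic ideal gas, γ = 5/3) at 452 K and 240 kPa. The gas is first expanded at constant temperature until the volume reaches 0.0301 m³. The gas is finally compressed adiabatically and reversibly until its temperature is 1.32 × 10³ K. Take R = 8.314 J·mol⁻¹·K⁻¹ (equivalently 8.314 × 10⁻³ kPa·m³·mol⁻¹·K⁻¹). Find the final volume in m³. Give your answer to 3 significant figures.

V₃ ≈ 0.00603 m³

From PV = nRT: V₁ = nRT₁/P₁ = 0.02756 m³.
Isothermal, so P V is constant: T₂ = T₁; P₂ = P₁·(V₁/V₂) = 219.7 kPa.
Reversible adiabatic, γ = 5/3: P₃ = P₂·(T₃/T₂)^(γ/(γ−1)) = 3202 kPa; V₃ = V₂·(T₂/T₃)^(1/(γ−1)) = 0.006031 m³.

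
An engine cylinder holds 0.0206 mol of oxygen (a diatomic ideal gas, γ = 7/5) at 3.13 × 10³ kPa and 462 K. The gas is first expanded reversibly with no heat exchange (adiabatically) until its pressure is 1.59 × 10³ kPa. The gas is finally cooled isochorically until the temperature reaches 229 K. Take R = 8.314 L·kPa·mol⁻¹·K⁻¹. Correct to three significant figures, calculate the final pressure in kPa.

P₃ ≈ 956 kPa

From PV = nRT: V₁ = nRT₁/P₁ = 0.02528 L.
Adiabatic (γ = 7/5), T V^(γ−1) and P V^γ constant: T₂ = T₁·(P₂/P₁)^((γ−1)/γ) = 380.7 K; V₂ = V₁·(P₁/P₂)^(1/γ) = 0.04101 L.
V constant ⇒ P ∝ T: V₃ = V₂; P₃ = P₂·(T₃/T₂) = 956.4 kPa.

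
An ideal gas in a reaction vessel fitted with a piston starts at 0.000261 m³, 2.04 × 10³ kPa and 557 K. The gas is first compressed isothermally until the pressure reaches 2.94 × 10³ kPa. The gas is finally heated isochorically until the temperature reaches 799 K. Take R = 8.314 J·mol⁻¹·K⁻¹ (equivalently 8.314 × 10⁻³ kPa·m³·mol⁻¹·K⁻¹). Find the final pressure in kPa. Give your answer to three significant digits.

T constant ⇒ Boyle's law P V = const: T₂ = T₁; V₂ = V₁·(P₁/P₂) = 0.0001811 m³.
Isochoric, so P/T is constant: V₃ = V₂; P₃ = P₂·(T₃/T₂) = 4217 kPa.

P₃ ≈ 4.22e+03 kPa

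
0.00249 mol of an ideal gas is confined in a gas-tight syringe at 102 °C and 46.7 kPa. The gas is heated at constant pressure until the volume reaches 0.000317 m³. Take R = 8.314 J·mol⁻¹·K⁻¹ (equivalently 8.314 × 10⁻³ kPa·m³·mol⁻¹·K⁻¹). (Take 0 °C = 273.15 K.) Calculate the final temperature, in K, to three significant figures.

T₂ ≈ 715 K

Convert: T₁ = 375.1 K.
From PV = nRT: V₁ = nRT₁/P₁ = 0.0001663 m³.
P constant ⇒ V ∝ T: P₂ = P₁; T₂ = T₁·(V₂/V₁) = 715.1 K.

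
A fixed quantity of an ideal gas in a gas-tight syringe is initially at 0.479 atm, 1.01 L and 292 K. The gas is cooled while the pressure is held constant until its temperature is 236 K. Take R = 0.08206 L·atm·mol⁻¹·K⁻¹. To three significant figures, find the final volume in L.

V₂ ≈ 0.816 L

Isobaric, so V/T is constant: P₂ = P₁; V₂ = V₁·(T₂/T₁) = 0.8163 L.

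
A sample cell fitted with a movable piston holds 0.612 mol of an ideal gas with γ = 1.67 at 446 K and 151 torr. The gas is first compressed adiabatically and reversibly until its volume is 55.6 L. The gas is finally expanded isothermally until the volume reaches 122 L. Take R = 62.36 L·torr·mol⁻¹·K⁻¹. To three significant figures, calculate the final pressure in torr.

From PV = nRT: V₁ = nRT₁/P₁ = 112.7 L.
Reversible adiabatic, γ = 1.67: T₂ = T₁·(V₁/V₂)^(γ−1) = 716.1 K; P₂ = P₁·(V₁/V₂)^γ = 491.6 torr.
Isothermal, so P V is constant: T₃ = T₂; P₃ = P₂·(V₂/V₃) = 224.0 torr.

P₃ ≈ 224 torr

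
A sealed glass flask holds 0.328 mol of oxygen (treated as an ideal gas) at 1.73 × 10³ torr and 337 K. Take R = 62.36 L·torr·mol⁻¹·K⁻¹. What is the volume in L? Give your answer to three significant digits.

V ≈ 3.98 L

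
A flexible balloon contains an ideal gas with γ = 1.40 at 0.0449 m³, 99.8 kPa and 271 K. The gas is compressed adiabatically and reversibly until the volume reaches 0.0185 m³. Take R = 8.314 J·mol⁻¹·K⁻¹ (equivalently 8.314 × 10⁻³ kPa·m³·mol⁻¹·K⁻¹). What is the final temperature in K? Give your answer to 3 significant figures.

Reversible adiabatic, γ = 1.40: T₂ = T₁·(V₁/V₂)^(γ−1) = 386.4 K; P₂ = P₁·(V₁/V₂)^γ = 345.3 kPa.

T₂ ≈ 386 K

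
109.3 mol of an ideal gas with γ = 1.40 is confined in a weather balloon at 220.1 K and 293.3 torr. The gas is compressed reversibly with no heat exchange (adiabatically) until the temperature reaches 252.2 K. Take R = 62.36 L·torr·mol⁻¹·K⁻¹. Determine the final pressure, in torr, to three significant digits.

P₂ ≈ 472 torr

From PV = nRT: V₁ = nRT₁/P₁ = 5115 L.
Reversible adiabatic, γ = 1.40: P₂ = P₁·(T₂/T₁)^(γ/(γ−1)) = 472.3 torr; V₂ = V₁·(T₁/T₂)^(1/(γ−1)) = 3639 L.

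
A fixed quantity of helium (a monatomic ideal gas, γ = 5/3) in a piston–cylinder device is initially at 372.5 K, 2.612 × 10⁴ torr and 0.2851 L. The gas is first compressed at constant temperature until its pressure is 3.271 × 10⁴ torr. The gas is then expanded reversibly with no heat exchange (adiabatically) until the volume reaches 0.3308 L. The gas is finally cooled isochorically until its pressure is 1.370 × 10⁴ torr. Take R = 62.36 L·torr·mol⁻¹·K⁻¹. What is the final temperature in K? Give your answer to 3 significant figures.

Isothermal, so P V is constant: T₂ = T₁; V₂ = V₁·(P₁/P₂) = 0.2277 L.
Adiabatic (γ = 5/3), T V^(γ−1) and P V^γ constant: T₃ = T₂·(V₂/V₃)^(γ−1) = 290.4 K; P₃ = P₂·(V₂/V₃)^γ = 1.755e+04 torr.
Isochoric, so P/T is constant: V₄ = V₃; T₄ = T₃·(P₄/P₃) = 226.7 K.

T₄ ≈ 227 K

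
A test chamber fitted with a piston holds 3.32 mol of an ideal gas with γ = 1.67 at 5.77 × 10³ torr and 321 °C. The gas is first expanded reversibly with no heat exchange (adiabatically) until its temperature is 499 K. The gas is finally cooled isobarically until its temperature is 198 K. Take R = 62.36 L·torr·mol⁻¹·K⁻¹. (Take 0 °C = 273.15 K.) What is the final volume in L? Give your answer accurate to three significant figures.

V₃ ≈ 11.0 L

Convert: T₁ = 594.1 K.
From PV = nRT: V₁ = nRT₁/P₁ = 21.32 L.
Adiabatic (γ = 1.67), T V^(γ−1) and P V^γ constant: P₂ = P₁·(T₂/T₁)^(γ/(γ−1)) = 3735 torr; V₂ = V₁·(T₁/T₂)^(1/(γ−1)) = 27.66 L.
Isobaric, so V/T is constant: P₃ = P₂; V₃ = V₂·(T₃/T₂) = 10.98 L.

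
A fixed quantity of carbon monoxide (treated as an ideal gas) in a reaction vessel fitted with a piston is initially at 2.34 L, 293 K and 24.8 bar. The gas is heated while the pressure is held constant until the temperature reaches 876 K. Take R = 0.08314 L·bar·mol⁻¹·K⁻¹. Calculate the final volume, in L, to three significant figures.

V₂ ≈ 7.00 L

P constant ⇒ V ∝ T: P₂ = P₁; V₂ = V₁·(T₂/T₁) = 6.996 L.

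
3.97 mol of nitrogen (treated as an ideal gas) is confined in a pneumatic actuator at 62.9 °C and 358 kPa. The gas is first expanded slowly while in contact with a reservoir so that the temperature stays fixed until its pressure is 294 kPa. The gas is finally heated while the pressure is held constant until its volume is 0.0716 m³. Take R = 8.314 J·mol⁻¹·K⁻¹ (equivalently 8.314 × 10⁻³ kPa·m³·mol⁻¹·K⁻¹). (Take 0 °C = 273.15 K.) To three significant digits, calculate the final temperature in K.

Convert: T₁ = 336.0 K.
From PV = nRT: V₁ = nRT₁/P₁ = 0.03098 m³.
Isothermal, so P V is constant: T₂ = T₁; V₂ = V₁·(P₁/P₂) = 0.03773 m³.
Isobaric, so V/T is constant: P₃ = P₂; T₃ = T₂·(V₃/V₂) = 637.8 K.

T₃ ≈ 638 K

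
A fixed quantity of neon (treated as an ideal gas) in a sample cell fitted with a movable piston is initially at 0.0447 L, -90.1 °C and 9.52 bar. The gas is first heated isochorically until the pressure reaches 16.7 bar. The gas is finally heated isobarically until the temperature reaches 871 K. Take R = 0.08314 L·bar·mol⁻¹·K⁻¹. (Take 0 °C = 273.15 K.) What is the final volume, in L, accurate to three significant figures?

Convert: T₁ = 183.0 K.
Isochoric, so P/T is constant: V₂ = V₁; T₂ = T₁·(P₂/P₁) = 321.1 K.
Isobaric, so V/T is constant: P₃ = P₂; V₃ = V₂·(T₃/T₂) = 0.1212 L.

V₃ ≈ 0.121 L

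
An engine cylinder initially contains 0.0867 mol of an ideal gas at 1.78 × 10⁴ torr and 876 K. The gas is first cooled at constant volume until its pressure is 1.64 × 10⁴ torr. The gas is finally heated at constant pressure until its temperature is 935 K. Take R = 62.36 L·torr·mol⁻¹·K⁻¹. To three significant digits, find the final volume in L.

V₃ ≈ 0.308 L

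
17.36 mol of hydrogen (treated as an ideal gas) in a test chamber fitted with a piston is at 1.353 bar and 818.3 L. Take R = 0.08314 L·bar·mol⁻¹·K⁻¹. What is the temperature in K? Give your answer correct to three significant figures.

PV = nRT ⇒ T = PV/(nR) = (1.353 × 818.3) / (17.36 × 0.08314)

T ≈ 767 K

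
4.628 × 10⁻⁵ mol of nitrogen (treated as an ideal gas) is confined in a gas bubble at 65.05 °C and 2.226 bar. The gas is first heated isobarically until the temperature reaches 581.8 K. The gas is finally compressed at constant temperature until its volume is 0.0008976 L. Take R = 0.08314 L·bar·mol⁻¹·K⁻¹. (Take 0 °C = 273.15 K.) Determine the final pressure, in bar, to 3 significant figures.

P₃ ≈ 2.49 bar

Convert: T₁ = 338.2 K.
From PV = nRT: V₁ = nRT₁/P₁ = 0.0005846 L.
Isobaric, so V/T is constant: P₂ = P₁; V₂ = V₁·(T₂/T₁) = 0.001006 L.
T constant ⇒ Boyle's law P V = const: T₃ = T₂; P₃ = P₂·(V₂/V₃) = 2.494 bar.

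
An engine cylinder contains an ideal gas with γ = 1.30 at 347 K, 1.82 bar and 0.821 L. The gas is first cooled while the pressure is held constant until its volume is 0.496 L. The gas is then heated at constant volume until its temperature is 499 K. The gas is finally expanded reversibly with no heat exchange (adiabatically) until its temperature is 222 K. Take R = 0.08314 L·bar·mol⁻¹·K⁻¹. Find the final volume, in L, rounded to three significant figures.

V₄ ≈ 7.38 L

Isobaric, so V/T is constant: P₂ = P₁; T₂ = T₁·(V₂/V₁) = 209.6 K.
Isochoric, so P/T is constant: V₃ = V₂; P₃ = P₂·(T₃/T₂) = 4.332 bar.
Reversible adiabatic, γ = 1.30: P₄ = P₃·(T₄/T₃)^(γ/(γ−1)) = 0.1296 bar; V₄ = V₃·(T₃/T₄)^(1/(γ−1)) = 7.379 L.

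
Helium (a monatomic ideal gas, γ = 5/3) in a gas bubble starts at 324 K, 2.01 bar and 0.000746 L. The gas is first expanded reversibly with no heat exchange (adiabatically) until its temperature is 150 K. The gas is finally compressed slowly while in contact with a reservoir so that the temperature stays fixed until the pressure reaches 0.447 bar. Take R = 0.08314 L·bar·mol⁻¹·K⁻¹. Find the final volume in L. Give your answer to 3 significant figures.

V₃ ≈ 0.00155 L

Reversible adiabatic, γ = 5/3: P₂ = P₁·(T₂/T₁)^(γ/(γ−1)) = 0.2931 bar; V₂ = V₁·(T₁/T₂)^(1/(γ−1)) = 0.002368 L.
Isothermal, so P V is constant: T₃ = T₂; V₃ = V₂·(P₂/P₃) = 0.001553 L.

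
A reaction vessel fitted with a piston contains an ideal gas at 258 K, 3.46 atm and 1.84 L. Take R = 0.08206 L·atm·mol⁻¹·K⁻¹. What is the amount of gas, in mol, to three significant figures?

n ≈ 0.301 mol

PV = nRT ⇒ n = PV/(RT) = (3.46 × 1.84) / (0.08206 × 258)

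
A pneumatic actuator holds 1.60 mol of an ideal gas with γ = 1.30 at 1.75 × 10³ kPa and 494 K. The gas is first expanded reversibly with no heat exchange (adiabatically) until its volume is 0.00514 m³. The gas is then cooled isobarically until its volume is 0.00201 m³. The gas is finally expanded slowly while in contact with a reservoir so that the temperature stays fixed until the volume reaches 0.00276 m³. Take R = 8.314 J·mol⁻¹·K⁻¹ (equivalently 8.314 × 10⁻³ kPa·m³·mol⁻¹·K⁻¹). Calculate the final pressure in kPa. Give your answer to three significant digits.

P₄ ≈ 847 kPa

From PV = nRT: V₁ = nRT₁/P₁ = 0.003755 m³.
Adiabatic (γ = 1.30), T V^(γ−1) and P V^γ constant: T₂ = T₁·(V₁/V₂)^(γ−1) = 449.6 K; P₂ = P₁·(V₁/V₂)^γ = 1164 kPa.
Isobaric, so V/T is constant: P₃ = P₂; T₃ = T₂·(V₃/V₂) = 175.8 K.
Isothermal, so P V is constant: T₄ = T₃; P₄ = P₃·(V₃/V₄) = 847.4 kPa.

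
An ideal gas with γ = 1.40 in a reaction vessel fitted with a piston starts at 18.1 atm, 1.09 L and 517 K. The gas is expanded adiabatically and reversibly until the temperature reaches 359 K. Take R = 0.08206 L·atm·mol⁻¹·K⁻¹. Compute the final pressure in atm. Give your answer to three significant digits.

P₂ ≈ 5.05 atm

Reversible adiabatic, γ = 1.40: P₂ = P₁·(T₂/T₁)^(γ/(γ−1)) = 5.050 atm; V₂ = V₁·(T₁/T₂)^(1/(γ−1)) = 2.713 L.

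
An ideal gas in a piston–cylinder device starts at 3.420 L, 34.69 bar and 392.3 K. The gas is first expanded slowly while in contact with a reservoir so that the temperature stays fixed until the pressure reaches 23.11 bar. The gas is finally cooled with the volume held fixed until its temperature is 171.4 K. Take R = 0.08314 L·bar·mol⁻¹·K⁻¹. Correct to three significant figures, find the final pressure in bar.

T constant ⇒ Boyle's law P V = const: T₂ = T₁; V₂ = V₁·(P₁/P₂) = 5.134 L.
V constant ⇒ P ∝ T: V₃ = V₂; P₃ = P₂·(T₃/T₂) = 10.10 bar.

P₃ ≈ 10.1 bar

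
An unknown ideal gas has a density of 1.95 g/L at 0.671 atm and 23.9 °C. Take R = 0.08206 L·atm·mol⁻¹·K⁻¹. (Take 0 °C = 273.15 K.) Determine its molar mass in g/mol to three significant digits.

M ≈ 70.8 g/mol

ρ = PM/(RT) ⇒ M = ρRT/P = (1.95 × 0.08206 × 297.0) / 0.671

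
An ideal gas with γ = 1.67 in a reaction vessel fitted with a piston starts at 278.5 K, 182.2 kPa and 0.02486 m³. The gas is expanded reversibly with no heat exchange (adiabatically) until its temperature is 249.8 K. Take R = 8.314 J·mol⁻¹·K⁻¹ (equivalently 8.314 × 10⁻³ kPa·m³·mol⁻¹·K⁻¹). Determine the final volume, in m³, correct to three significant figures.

V₂ ≈ 0.0292 m³

Reversible adiabatic, γ = 1.67: P₂ = P₁·(T₂/T₁)^(γ/(γ−1)) = 138.9 kPa; V₂ = V₁·(T₁/T₂)^(1/(γ−1)) = 0.02924 m³.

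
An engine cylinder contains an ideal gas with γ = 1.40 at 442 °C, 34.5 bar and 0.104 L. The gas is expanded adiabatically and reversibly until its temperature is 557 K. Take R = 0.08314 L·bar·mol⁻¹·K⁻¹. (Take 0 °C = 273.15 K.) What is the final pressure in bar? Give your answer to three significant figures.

Convert: T₁ = 715.1 K.
Adiabatic (γ = 1.40), T V^(γ−1) and P V^γ constant: P₂ = P₁·(T₂/T₁)^(γ/(γ−1)) = 14.39 bar; V₂ = V₁·(T₁/T₂)^(1/(γ−1)) = 0.1943 L.

P₂ ≈ 14.4 bar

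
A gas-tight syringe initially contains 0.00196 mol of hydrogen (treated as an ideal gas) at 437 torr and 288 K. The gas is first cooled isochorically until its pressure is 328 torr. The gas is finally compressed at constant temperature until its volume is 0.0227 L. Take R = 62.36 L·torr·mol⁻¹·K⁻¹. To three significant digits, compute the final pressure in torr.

From PV = nRT: V₁ = nRT₁/P₁ = 0.08055 L.
Isochoric, so P/T is constant: V₂ = V₁; T₂ = T₁·(P₂/P₁) = 216.2 K.
T constant ⇒ Boyle's law P V = const: T₃ = T₂; P₃ = P₂·(V₂/V₃) = 1164 torr.

P₃ ≈ 1.16e+03 torr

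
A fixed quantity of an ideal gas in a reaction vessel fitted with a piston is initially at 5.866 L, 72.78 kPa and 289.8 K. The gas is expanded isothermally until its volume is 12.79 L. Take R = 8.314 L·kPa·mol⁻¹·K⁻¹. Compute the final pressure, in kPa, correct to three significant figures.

Isothermal, so P V is constant: T₂ = T₁; P₂ = P₁·(V₁/V₂) = 33.38 kPa.

P₂ ≈ 33.4 kPa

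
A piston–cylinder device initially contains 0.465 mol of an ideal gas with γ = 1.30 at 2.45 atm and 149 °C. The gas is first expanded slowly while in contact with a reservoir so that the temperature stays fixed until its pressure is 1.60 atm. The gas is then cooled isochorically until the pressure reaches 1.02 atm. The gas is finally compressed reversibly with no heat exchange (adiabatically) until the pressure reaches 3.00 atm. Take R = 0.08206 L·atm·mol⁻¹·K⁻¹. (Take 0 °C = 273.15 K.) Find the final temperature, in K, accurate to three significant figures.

Convert: T₁ = 422.1 K.
From PV = nRT: V₁ = nRT₁/P₁ = 6.575 L.
Isothermal, so P V is constant: T₂ = T₁; V₂ = V₁·(P₁/P₂) = 10.07 L.
V constant ⇒ P ∝ T: V₃ = V₂; T₃ = T₂·(P₃/P₂) = 269.1 K.
Adiabatic (γ = 1.30), T V^(γ−1) and P V^γ constant: T₄ = T₃·(P₄/P₃)^((γ−1)/γ) = 345.2 K; V₄ = V₃·(P₃/P₄)^(1/γ) = 4.391 L.

T₄ ≈ 345 K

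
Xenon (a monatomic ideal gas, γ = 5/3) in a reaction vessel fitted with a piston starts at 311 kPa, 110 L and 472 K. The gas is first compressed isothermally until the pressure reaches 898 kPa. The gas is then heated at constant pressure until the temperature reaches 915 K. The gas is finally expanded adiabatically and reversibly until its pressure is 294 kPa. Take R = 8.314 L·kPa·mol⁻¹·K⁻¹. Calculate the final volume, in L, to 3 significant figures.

V₄ ≈ 144 L

T constant ⇒ Boyle's law P V = const: T₂ = T₁; V₂ = V₁·(P₁/P₂) = 38.10 L.
Isobaric, so V/T is constant: P₃ = P₂; V₃ = V₂·(T₃/T₂) = 73.85 L.
Reversible adiabatic, γ = 5/3: T₄ = T₃·(P₄/P₃)^((γ−1)/γ) = 585.4 K; V₄ = V₃·(P₃/P₄)^(1/γ) = 144.3 L.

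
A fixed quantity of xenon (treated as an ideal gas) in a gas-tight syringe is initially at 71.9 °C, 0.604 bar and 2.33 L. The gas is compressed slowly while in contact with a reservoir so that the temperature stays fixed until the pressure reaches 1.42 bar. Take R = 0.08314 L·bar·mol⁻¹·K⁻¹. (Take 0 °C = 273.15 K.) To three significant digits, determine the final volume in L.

V₂ ≈ 0.991 L

Convert: T₁ = 345.0 K.
T constant ⇒ Boyle's law P V = const: T₂ = T₁; V₂ = V₁·(P₁/P₂) = 0.9911 L.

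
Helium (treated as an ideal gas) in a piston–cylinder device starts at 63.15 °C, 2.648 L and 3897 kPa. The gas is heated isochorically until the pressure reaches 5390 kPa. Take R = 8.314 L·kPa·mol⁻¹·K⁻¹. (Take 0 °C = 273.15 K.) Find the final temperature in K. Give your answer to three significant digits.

Convert: T₁ = 336.3 K.
Isochoric, so P/T is constant: V₂ = V₁; T₂ = T₁·(P₂/P₁) = 465.1 K.

T₂ ≈ 465 K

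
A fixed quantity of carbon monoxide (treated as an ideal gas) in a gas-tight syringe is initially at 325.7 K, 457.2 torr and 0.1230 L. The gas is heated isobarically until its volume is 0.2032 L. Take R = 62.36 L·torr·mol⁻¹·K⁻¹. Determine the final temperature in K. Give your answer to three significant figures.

T₂ ≈ 538 K

P constant ⇒ V ∝ T: P₂ = P₁; T₂ = T₁·(V₂/V₁) = 538.1 K.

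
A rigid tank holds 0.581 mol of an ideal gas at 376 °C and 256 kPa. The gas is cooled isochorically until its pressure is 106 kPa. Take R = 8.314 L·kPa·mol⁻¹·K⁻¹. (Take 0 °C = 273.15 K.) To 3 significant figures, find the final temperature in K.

T₂ ≈ 269 K

Convert: T₁ = 649.1 K.
From PV = nRT: V₁ = nRT₁/P₁ = 12.25 L.
Isochoric, so P/T is constant: V₂ = V₁; T₂ = T₁·(P₂/P₁) = 268.8 K.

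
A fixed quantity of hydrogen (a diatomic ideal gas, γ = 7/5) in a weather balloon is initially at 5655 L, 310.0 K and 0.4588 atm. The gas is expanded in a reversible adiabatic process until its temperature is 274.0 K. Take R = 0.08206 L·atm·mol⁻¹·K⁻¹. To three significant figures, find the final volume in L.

V₂ ≈ 7.70e+03 L

Reversible adiabatic, γ = 7/5: P₂ = P₁·(T₂/T₁)^(γ/(γ−1)) = 0.2978 atm; V₂ = V₁·(T₁/T₂)^(1/(γ−1)) = 7699 L.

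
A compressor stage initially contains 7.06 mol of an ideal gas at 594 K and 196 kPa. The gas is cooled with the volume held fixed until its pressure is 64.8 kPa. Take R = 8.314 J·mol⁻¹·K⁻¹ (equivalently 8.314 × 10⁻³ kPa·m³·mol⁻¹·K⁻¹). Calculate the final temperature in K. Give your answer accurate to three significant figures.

From PV = nRT: V₁ = nRT₁/P₁ = 0.1779 m³.
V constant ⇒ P ∝ T: V₂ = V₁; T₂ = T₁·(P₂/P₁) = 196.4 K.

T₂ ≈ 196 K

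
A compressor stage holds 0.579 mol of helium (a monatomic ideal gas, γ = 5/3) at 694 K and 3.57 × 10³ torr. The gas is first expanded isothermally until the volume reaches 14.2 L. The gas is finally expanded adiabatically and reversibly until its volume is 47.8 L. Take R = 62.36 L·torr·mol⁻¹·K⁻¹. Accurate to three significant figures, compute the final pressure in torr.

From PV = nRT: V₁ = nRT₁/P₁ = 7.019 L.
Isothermal, so P V is constant: T₂ = T₁; P₂ = P₁·(V₁/V₂) = 1765 torr.
Adiabatic (γ = 5/3), T V^(γ−1) and P V^γ constant: T₃ = T₂·(V₂/V₃)^(γ−1) = 309.0 K; P₃ = P₂·(V₂/V₃)^γ = 233.4 torr.

P₃ ≈ 233 torr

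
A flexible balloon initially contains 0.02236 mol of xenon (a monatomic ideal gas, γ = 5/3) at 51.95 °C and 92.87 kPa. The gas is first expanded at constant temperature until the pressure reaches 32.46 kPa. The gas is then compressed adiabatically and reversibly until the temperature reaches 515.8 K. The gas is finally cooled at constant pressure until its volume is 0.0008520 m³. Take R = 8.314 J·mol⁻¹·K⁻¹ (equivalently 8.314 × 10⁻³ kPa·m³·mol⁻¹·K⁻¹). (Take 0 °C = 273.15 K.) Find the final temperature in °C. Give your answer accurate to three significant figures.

Convert: T₁ = 325.1 K.
From PV = nRT: V₁ = nRT₁/P₁ = 0.0006508 m³.
Isothermal, so P V is constant: T₂ = T₁; V₂ = V₁·(P₁/P₂) = 0.001862 m³.
Adiabatic (γ = 5/3), T V^(γ−1) and P V^γ constant: P₃ = P₂·(T₃/T₂)^(γ/(γ−1)) = 102.9 kPa; V₃ = V₂·(T₂/T₃)^(1/(γ−1)) = 0.0009317 m³.
P constant ⇒ V ∝ T: P₄ = P₃; T₄ = T₃·(V₄/V₃) = 471.7 K.

T₄ ≈ 199 °C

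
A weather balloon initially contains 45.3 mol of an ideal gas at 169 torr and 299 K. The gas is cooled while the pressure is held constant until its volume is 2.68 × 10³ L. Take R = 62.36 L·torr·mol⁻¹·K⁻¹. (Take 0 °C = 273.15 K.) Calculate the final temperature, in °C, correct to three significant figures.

T₂ ≈ -113 °C

From PV = nRT: V₁ = nRT₁/P₁ = 4998 L.
Isobaric, so V/T is constant: P₂ = P₁; T₂ = T₁·(V₂/V₁) = 160.3 K.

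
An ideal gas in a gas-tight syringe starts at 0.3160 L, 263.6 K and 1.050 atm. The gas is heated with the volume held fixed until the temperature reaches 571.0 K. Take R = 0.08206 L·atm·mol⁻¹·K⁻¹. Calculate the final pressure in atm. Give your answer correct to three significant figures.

V constant ⇒ P ∝ T: V₂ = V₁; P₂ = P₁·(T₂/T₁) = 2.274 atm.

P₂ ≈ 2.27 atm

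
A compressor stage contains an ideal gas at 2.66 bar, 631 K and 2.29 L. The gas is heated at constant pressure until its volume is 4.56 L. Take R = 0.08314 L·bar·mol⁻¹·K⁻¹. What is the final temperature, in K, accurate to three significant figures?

T₂ ≈ 1.26e+03 K

P constant ⇒ V ∝ T: P₂ = P₁; T₂ = T₁·(V₂/V₁) = 1256 K.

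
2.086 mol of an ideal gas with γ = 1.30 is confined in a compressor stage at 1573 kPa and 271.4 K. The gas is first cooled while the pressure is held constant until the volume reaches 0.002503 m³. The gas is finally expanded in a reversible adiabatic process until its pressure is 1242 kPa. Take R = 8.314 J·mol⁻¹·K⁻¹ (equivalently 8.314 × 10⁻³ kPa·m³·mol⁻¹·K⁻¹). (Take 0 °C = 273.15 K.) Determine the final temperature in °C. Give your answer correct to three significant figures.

T₃ ≈ -58.2 °C

From PV = nRT: V₁ = nRT₁/P₁ = 0.002992 m³.
P constant ⇒ V ∝ T: P₂ = P₁; T₂ = T₁·(V₂/V₁) = 227.0 K.
Adiabatic (γ = 1.30), T V^(γ−1) and P V^γ constant: T₃ = T₂·(P₃/P₂)^((γ−1)/γ) = 215.0 K; V₃ = V₂·(P₂/P₃)^(1/γ) = 0.003002 m³.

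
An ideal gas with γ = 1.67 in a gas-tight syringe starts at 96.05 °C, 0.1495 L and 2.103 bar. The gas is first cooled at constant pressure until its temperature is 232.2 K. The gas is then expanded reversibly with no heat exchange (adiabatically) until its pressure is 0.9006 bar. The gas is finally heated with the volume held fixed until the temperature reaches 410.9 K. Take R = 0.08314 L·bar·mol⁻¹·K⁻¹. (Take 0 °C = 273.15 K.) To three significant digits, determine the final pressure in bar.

Convert: T₁ = 369.2 K.
P constant ⇒ V ∝ T: P₂ = P₁; V₂ = V₁·(T₂/T₁) = 0.09402 L.
Reversible adiabatic, γ = 1.67: T₃ = T₂·(P₃/P₂)^((γ−1)/γ) = 165.2 K; V₃ = V₂·(P₂/P₃)^(1/γ) = 0.1562 L.
Isochoric, so P/T is constant: V₄ = V₃; P₄ = P₃·(T₄/T₃) = 2.240 bar.

P₄ ≈ 2.24 bar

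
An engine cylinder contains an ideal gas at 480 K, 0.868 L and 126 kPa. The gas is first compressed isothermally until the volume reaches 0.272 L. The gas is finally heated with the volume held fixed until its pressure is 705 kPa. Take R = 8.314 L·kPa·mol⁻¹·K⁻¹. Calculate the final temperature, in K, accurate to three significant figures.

Isothermal, so P V is constant: T₂ = T₁; P₂ = P₁·(V₁/V₂) = 402.1 kPa.
Isochoric, so P/T is constant: V₃ = V₂; T₃ = T₂·(P₃/P₂) = 841.6 K.

T₃ ≈ 842 K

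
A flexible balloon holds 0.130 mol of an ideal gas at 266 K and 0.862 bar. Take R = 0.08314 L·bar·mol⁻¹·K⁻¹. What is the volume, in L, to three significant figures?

PV = nRT ⇒ V = nRT/P = (0.130 × 0.08314 × 266) / 0.862

V ≈ 3.34 L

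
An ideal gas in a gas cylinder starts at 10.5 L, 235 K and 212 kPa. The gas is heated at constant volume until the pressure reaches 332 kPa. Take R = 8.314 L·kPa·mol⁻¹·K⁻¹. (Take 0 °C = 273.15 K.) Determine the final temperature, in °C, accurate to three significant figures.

T₂ ≈ 94.9 °C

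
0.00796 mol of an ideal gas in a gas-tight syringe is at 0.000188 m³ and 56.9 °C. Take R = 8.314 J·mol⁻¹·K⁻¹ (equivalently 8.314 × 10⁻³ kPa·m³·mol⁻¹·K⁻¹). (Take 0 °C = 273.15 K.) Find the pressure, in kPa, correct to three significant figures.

Convert: T = 330.05 K.
PV = nRT ⇒ P = nRT/V = (0.00796 × 8.314 × 10⁻³ × 330.05) / 0.000188

P ≈ 116 kPa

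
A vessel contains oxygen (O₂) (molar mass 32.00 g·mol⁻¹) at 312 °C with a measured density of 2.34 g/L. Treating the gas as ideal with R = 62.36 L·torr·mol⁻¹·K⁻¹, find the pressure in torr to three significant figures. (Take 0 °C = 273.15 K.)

P ≈ 2.67e+03 torr

ρ = PM/(RT) ⇒ P = ρRT/M = (2.34 × 62.36 × 585.1) / 32.00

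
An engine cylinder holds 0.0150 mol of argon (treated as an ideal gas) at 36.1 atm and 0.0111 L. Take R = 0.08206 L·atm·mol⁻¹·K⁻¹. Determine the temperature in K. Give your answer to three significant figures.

T ≈ 326 K

PV = nRT ⇒ T = PV/(nR) = (36.1 × 0.0111) / (0.0150 × 0.08206)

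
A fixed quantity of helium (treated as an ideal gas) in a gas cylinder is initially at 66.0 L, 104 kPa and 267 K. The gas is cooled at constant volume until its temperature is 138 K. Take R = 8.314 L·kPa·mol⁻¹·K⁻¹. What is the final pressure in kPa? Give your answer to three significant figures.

Isochoric, so P/T is constant: V₂ = V₁; P₂ = P₁·(T₂/T₁) = 53.75 kPa.

P₂ ≈ 53.8 kPa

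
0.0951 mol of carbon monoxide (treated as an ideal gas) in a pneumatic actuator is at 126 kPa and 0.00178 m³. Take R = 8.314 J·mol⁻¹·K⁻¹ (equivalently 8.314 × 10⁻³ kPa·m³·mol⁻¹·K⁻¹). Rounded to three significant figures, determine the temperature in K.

PV = nRT ⇒ T = PV/(nR) = (126 × 0.00178) / (0.0951 × 8.314 × 10⁻³)

T ≈ 284 K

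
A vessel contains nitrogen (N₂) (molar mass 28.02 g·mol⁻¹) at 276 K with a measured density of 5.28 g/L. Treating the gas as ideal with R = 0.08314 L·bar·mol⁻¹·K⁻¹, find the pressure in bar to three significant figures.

ρ = PM/(RT) ⇒ P = ρRT/M = (5.28 × 0.08314 × 276.0) / 28.02

P ≈ 4.32 bar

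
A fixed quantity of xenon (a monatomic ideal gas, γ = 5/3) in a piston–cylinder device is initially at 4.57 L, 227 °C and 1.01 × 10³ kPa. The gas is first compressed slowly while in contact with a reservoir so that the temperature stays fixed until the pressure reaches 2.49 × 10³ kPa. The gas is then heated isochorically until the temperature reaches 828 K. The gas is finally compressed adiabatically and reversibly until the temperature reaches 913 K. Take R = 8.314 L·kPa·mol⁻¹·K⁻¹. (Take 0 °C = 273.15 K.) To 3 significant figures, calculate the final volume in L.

Convert: T₁ = 500.1 K.
T constant ⇒ Boyle's law P V = const: T₂ = T₁; V₂ = V₁·(P₁/P₂) = 1.854 L.
Isochoric, so P/T is constant: V₃ = V₂; P₃ = P₂·(T₃/T₂) = 4122 kPa.
Reversible adiabatic, γ = 5/3: P₄ = P₃·(T₄/T₃)^(γ/(γ−1)) = 5263 kPa; V₄ = V₃·(T₃/T₄)^(1/(γ−1)) = 1.601 L.

V₄ ≈ 1.60 L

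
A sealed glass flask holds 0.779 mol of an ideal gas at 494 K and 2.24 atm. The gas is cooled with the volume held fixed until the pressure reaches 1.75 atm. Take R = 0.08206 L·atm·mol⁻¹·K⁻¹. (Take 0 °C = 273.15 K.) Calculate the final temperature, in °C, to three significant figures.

From PV = nRT: V₁ = nRT₁/P₁ = 14.10 L.
V constant ⇒ P ∝ T: V₂ = V₁; T₂ = T₁·(P₂/P₁) = 385.9 K.

T₂ ≈ 113 °C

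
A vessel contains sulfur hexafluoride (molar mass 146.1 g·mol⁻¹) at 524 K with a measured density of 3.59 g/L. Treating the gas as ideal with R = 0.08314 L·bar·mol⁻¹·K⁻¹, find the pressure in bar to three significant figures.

P ≈ 1.07 bar

ρ = PM/(RT) ⇒ P = ρRT/M = (3.59 × 0.08314 × 524.0) / 146.1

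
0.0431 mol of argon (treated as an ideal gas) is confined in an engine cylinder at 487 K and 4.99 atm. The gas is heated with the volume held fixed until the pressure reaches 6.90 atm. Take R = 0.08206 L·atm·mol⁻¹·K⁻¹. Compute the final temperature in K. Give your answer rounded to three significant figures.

T₂ ≈ 673 K

From PV = nRT: V₁ = nRT₁/P₁ = 0.3452 L.
Isochoric, so P/T is constant: V₂ = V₁; T₂ = T₁·(P₂/P₁) = 673.4 K.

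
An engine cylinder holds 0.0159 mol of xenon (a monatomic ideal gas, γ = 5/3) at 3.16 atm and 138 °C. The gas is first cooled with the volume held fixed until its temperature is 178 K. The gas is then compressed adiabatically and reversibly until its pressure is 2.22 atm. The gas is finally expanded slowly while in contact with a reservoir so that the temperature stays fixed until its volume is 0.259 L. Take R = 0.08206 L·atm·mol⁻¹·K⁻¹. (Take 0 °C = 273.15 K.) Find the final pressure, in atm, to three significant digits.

P₄ ≈ 1.09 atm

Convert: T₁ = 411.1 K.
From PV = nRT: V₁ = nRT₁/P₁ = 0.1698 L.
V constant ⇒ P ∝ T: V₂ = V₁; P₂ = P₁·(T₂/T₁) = 1.368 atm.
Adiabatic (γ = 5/3), T V^(γ−1) and P V^γ constant: T₃ = T₂·(P₃/P₂)^((γ−1)/γ) = 216.0 K; V₃ = V₂·(P₂/P₃)^(1/γ) = 0.1270 L.
Isothermal, so P V is constant: T₄ = T₃; P₄ = P₃·(V₃/V₄) = 1.088 atm.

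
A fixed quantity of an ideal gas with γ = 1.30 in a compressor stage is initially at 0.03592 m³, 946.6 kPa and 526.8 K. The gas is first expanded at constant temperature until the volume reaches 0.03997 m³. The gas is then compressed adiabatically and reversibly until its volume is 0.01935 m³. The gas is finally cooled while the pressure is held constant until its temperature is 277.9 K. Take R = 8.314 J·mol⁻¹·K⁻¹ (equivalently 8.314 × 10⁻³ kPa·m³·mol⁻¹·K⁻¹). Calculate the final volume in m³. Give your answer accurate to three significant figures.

V₄ ≈ 0.00821 m³

T constant ⇒ Boyle's law P V = const: T₂ = T₁; P₂ = P₁·(V₁/V₂) = 850.7 kPa.
Reversible adiabatic, γ = 1.30: T₃ = T₂·(V₂/V₃)^(γ−1) = 654.9 K; P₃ = P₂·(V₂/V₃)^γ = 2184 kPa.
Isobaric, so V/T is constant: P₄ = P₃; V₄ = V₃·(T₄/T₃) = 0.008211 m³.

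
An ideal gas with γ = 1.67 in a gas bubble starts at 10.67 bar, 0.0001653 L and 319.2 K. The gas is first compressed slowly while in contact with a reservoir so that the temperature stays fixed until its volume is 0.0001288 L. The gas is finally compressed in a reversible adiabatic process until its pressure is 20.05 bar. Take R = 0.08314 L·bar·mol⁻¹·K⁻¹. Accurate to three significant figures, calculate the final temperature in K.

T₃ ≈ 372 K

Isothermal, so P V is constant: T₂ = T₁; P₂ = P₁·(V₁/V₂) = 13.69 bar.
Adiabatic (γ = 1.67), T V^(γ−1) and P V^γ constant: T₃ = T₂·(P₃/P₂)^((γ−1)/γ) = 372.0 K; V₃ = V₂·(P₂/P₃)^(1/γ) = 0.0001025 L.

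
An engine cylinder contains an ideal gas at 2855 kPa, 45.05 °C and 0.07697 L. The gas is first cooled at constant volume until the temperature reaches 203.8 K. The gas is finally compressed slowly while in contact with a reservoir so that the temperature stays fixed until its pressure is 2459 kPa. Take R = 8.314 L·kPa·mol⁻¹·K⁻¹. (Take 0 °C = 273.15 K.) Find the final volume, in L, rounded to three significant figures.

Convert: T₁ = 318.2 K.
V constant ⇒ P ∝ T: V₂ = V₁; P₂ = P₁·(T₂/T₁) = 1829 kPa.
Isothermal, so P V is constant: T₃ = T₂; V₃ = V₂·(P₂/P₃) = 0.05724 L.

V₃ ≈ 0.0572 L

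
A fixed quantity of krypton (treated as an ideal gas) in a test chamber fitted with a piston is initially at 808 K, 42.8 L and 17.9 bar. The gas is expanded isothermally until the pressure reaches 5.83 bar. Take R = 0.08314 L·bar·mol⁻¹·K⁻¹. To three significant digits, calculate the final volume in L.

V₂ ≈ 131 L

Isothermal, so P V is constant: T₂ = T₁; V₂ = V₁·(P₁/P₂) = 131.4 L.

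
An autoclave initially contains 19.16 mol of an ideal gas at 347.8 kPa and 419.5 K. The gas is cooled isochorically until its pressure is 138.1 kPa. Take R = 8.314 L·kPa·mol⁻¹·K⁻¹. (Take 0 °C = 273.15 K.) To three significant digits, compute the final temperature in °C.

T₂ ≈ -107 °C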